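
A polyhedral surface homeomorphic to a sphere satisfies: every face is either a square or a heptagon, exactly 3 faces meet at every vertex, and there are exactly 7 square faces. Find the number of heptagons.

2

Let x be the number of heptagons; then F = 7 + x.
Edge–face incidences: 2E = 4·7 + 7·x = 28 + 7x.
Every vertex has degree 3, so 3V = 2E.
Euler: V − E + F = 2 ⇒ (2E)/3 − E + (7 + x) = 2.
Multiply by 6: 2·(2E) − 3·(2E) + 6·(7 + x) = 12, i.e. 42 + 6x − (28 + 7x) = 12.
Collecting terms: −x + 14 = 12, so −x = −2, so x = 2.
Then 2E = 28 + 7·2 = 42, so E = 21, V = 2E/3 = 14, F = 7 + 2 = 9.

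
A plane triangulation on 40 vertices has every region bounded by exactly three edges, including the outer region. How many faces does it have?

76

In a plane triangulation 3F = 2E and V − E + F = 2, so F = 2V − 4 = 2·40 − 4 = 76.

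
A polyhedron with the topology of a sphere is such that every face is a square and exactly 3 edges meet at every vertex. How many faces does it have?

6

Each face has 4 edges and each edge borders two faces, so 2E = 4F.
Each vertex has degree 3, so 3V = 2E and hence V = 4F/3.
Euler: V − E + F = 2 ⇒ (4F/3) − (4F/2) + F = 2.
Multiply by 6: (8 − 12 + 6)F = 12, i.e. 2F = 12.
So F = 6, E = 4·6/2 = 12, V = 4·6/3 = 8.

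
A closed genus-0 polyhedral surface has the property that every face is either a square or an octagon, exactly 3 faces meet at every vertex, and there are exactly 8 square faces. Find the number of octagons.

2

Let x be the number of octagons; then F = 8 + x.
Edge–face incidences: 2E = 4·8 + 8·x = 32 + 8x.
Every vertex has degree 3, so 3V = 2E.
Euler: V − E + F = 2 ⇒ (2E)/3 − E + (8 + x) = 2.
Multiply by 6: 2·(2E) − 3·(2E) + 6·(8 + x) = 12, i.e. 48 + 6x − (32 + 8x) = 12.
Collecting terms: −2x + 16 = 12, so −2x = −4, so x = 2.
Then 2E = 32 + 8·2 = 48, so E = 24, V = 2E/3 = 16, F = 8 + 2 = 10.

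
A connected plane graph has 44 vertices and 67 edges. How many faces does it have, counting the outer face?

25

Euler's formula for a connected plane graph: V − E + F = 2, so F = 2 − 44 + 67 = 25.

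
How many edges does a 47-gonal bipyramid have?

141

A bipyramid over an n-gon has 2n triangular faces and n + 2 vertices: V = 47 + 2 = 49, E = 3·47 = 141, F = 2·47 = 94.
Check: V − E + F = 49 − 141 + 94 = 2.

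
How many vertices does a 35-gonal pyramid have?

A pyramid on an n-gon base has one n-gon and n triangles: V = 35 + 1 = 36, E = 2·35 = 70, F = 35 + 1 = 36.

36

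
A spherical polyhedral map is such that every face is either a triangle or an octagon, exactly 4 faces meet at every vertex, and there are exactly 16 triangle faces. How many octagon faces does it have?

Let x be the number of octagons; then F = 16 + x.
Edge–face incidences: 2E = 3·16 + 8·x = 48 + 8x.
Every vertex has degree 4, so 4V = 2E.
Euler: V − E + F = 2 ⇒ (2E)/4 − E + (16 + x) = 2.
Multiply by 8: 2·(2E) − 4·(2E) + 8·(16 + x) = 16, i.e. 128 + 8x − 2·(48 + 8x) = 16.
Collecting terms: −8x + 32 = 16, so −8x = −16, so x = 2.
Then 2E = 48 + 8·2 = 64, so E = 32, V = 2E/4 = 16, F = 16 + 2 = 18.

2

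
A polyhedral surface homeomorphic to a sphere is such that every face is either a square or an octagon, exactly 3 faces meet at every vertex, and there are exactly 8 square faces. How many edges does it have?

Let x be the number of octagons; then F = 8 + x.
Edge–face incidences: 2E = 4·8 + 8·x = 32 + 8x.
Every vertex has degree 3, so 3V = 2E.
Euler: V − E + F = 2 ⇒ (2E)/3 − E + (8 + x) = 2.
Multiply by 6: 2·(2E) − 3·(2E) + 6·(8 + x) = 12, i.e. 48 + 6x − (32 + 8x) = 12.
Collecting terms: −2x + 16 = 12, so −2x = −4, so x = 2.
Then 2E = 32 + 8·2 = 48, so E = 24, V = 2E/3 = 16, F = 8 + 2 = 10.

24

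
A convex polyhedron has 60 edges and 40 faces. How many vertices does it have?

Here V − E + F = 2.
V = 2 + E − F = 2 + 60 − 40 = 22.

22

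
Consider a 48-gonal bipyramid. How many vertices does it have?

A bipyramid over an n-gon has 2n triangular faces and n + 2 vertices: V = 48 + 2 = 50, E = 3·48 = 144, F = 2·48 = 96.

50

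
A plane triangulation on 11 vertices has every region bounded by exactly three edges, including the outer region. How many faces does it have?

18

In a plane triangulation 3F = 2E and V − E + F = 2, so F = 2V − 4 = 2·11 − 4 = 18.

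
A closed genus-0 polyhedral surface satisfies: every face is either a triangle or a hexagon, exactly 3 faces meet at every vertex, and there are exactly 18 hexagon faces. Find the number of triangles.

Let x be the number of triangles; then F = 18 + x.
Edge–face incidences: 2E = 6·18 + 3·x = 108 + 3x.
Every vertex has degree 3, so 3V = 2E.
Euler: V − E + F = 2 ⇒ (2E)/3 − E + (18 + x) = 2.
Multiply by 6: 2·(2E) − 3·(2E) + 6·(18 + x) = 12, i.e. 108 + 6x − (108 + 3x) = 12.
Collecting terms: 3x = 12, so x = 4.
Then 2E = 108 + 3·4 = 120, so E = 60, V = 2E/3 = 40, F = 18 + 4 = 22.

4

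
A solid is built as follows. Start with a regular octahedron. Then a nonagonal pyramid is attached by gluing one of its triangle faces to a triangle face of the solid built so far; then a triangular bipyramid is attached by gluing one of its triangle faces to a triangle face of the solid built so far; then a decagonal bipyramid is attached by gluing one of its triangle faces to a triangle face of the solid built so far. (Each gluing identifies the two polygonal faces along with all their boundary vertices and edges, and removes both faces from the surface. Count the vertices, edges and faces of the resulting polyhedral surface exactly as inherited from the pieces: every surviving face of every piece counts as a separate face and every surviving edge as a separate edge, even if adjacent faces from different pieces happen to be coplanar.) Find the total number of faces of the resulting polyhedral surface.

38

A regular octahedron: V=6, E=12, F=8.
Attach a nonagonal pyramid (V=10, E=18, F=10) along a 3-gon: merge 3 vertices and 3 edges, delete both glued faces → V=13, E=27, F=16.
Attach a triangular bipyramid (V=5, E=9, F=6) along a 3-gon: merge 3 vertices and 3 edges, delete both glued faces → V=15, E=33, F=20.
Attach a decagonal bipyramid (V=12, E=30, F=20) along a 3-gon: merge 3 vertices and 3 edges, delete both glued faces → V=24, E=60, F=38.
Check: V − E + F = 24 − 60 + 38 = 2.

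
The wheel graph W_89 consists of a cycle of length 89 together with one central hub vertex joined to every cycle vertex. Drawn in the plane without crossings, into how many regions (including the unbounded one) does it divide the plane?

90

W_89 has V = 89 + 1 = 90 vertices and E = 2·89 = 178 edges.
By Euler's formula F = 2 − V + E = 2 − 90 + 178 = 90.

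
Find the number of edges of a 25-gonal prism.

75

A prism on an n-gon has two n-gon bases and n rectangular sides: V = 2·25 = 50, E = 3·25 = 75, F = 25 + 2 = 27.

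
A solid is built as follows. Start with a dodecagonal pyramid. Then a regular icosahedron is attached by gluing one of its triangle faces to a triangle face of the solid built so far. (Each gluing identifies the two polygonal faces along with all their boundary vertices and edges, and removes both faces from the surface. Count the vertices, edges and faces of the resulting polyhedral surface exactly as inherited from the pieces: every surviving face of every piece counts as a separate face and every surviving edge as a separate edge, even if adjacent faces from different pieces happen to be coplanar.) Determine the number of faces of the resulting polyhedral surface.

A dodecagonal pyramid: V=13, E=24, F=13.
Attach a regular icosahedron (V=12, E=30, F=20) along a 3-gon: merge 3 vertices and 3 edges, delete both glued faces → V=22, E=51, F=31.
Check: V − E + F = 22 − 51 + 31 = 2.

31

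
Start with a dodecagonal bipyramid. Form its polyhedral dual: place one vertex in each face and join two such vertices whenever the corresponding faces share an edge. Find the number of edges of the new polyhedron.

36

The base solid has V = 14, E = 36, F = 24.
The dual swaps V and F and preserves E: V′ = F = 24, E′ = E = 36, F′ = V = 14.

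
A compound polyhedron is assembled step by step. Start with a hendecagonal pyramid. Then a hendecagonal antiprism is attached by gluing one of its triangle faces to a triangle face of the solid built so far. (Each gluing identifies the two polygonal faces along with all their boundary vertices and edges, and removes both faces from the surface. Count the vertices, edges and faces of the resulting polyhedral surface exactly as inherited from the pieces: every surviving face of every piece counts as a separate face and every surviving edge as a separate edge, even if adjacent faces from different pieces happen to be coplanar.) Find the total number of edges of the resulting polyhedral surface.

A hendecagonal pyramid: V=12, E=22, F=12.
Attach a hendecagonal antiprism (V=22, E=44, F=24) along a 3-gon: merge 3 vertices and 3 edges, delete both glued faces → V=31, E=63, F=34.
Check: V − E + F = 31 − 63 + 34 = 2.

63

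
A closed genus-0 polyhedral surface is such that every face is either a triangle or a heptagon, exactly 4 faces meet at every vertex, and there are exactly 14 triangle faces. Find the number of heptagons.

Let x be the number of heptagons; then F = 14 + x.
Edge–face incidences: 2E = 3·14 + 7·x = 42 + 7x.
Every vertex has degree 4, so 4V = 2E.
Euler: V − E + F = 2 ⇒ (2E)/4 − E + (14 + x) = 2.
Multiply by 8: 2·(2E) − 4·(2E) + 8·(14 + x) = 16, i.e. 112 + 8x − 2·(42 + 7x) = 16.
Collecting terms: −6x + 28 = 16, so −6x = −12, so x = 2.
Then 2E = 42 + 7·2 = 56, so E = 28, V = 2E/4 = 14, F = 14 + 2 = 16.

2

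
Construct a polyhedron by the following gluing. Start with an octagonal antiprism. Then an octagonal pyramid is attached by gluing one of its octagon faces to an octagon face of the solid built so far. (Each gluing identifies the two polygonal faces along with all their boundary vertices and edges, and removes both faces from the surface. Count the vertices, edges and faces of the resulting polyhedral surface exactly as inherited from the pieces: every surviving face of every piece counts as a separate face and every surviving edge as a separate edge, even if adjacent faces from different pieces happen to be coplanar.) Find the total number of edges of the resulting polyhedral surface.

40

An octagonal antiprism: V=16, E=32, F=18.
Attach an octagonal pyramid (V=9, E=16, F=9) along an 8-gon: merge 8 vertices and 8 edges, delete both glued faces → V=17, E=40, F=25.
Check: V − E + F = 17 − 40 + 25 = 2.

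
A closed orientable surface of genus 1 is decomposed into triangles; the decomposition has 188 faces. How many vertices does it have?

χ = 2 − 2·1 = 0, and every face is a triangle so 3F = 2E.
E = 3·188/2 = 282. Then V = 0 + E − F = 0 + 282 − 188 = 94.

94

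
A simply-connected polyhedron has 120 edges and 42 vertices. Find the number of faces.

80

Here V − E + F = 2.
F = 2 − V + E = 2 − 42 + 120 = 80.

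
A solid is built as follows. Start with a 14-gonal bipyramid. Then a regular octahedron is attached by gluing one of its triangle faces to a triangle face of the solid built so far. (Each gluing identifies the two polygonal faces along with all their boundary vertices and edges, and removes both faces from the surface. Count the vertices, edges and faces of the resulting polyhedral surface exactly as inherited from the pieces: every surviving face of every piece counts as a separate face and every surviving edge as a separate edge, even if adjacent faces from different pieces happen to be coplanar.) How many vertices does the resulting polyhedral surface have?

A 14-gonal bipyramid: V=16, E=42, F=28.
Attach a regular octahedron (V=6, E=12, F=8) along a 3-gon: merge 3 vertices and 3 edges, delete both glued faces → V=19, E=51, F=34.
Check: V − E + F = 19 − 51 + 34 = 2.

19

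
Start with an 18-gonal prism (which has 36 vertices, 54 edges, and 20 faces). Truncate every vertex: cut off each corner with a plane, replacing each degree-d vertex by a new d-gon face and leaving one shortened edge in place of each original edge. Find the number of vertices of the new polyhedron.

108

Truncation replaces each original edge-end by a new vertex, so V′ = 2E = 108.
Each original edge survives, and each old vertex of degree d contributes d new edges; summing degrees gives Σd = 2E, so E′ = E + 2E = 3E = 162.
Each original face survives and each original vertex becomes one new face: F′ = F + V = 56.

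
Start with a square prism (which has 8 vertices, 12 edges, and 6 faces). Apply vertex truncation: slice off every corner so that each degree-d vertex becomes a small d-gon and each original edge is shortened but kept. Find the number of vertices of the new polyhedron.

24

Truncation replaces each original edge-end by a new vertex, so V′ = 2E = 24.
Each original edge survives, and each old vertex of degree d contributes d new edges; summing degrees gives Σd = 2E, so E′ = E + 2E = 3E = 36.
Each original face survives and each original vertex becomes one new face: F′ = F + V = 14.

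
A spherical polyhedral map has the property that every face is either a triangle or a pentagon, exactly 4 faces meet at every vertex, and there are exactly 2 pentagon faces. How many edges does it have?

20

Let x be the number of triangles; then F = 2 + x.
Edge–face incidences: 2E = 5·2 + 3·x = 10 + 3x.
Every vertex has degree 4, so 4V = 2E.
Euler: V − E + F = 2 ⇒ (2E)/4 − E + (2 + x) = 2.
Multiply by 8: 2·(2E) − 4·(2E) + 8·(2 + x) = 16, i.e. 16 + 8x − 2·(10 + 3x) = 16.
Collecting terms: 2x − 4 = 16, so 2x = 20, so x = 10.
Then 2E = 10 + 3·10 = 40, so E = 20, V = 2E/4 = 10, F = 2 + 10 = 12.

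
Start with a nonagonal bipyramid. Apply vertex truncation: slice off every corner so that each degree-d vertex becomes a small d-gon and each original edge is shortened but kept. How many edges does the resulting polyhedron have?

81

The base solid has V = 11, E = 27, F = 18.
Truncation replaces each original edge-end by a new vertex, so V′ = 2E = 54.
Each original edge survives, and each old vertex of degree d contributes d new edges; summing degrees gives Σd = 2E, so E′ = E + 2E = 3E = 81.
Each original face survives and each original vertex becomes one new face: F′ = F + V = 29.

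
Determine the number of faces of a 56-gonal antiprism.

An antiprism on an n-gon has two n-gon caps and 2n triangles: V = 2·56 = 112, E = 4·56 = 224, F = 2·56 + 2 = 114.

114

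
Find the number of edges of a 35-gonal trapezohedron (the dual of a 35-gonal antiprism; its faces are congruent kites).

140

The n-trapezohedron (dual of the n-antiprism) has V = 2·35 + 2 = 72, E = 4·35 = 140, F = 2·35 = 70.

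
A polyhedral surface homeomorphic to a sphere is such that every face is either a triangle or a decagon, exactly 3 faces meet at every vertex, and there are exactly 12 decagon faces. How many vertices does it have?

Let x be the number of triangles; then F = 12 + x.
Edge–face incidences: 2E = 10·12 + 3·x = 120 + 3x.
Every vertex has degree 3, so 3V = 2E.
Euler: V − E + F = 2 ⇒ (2E)/3 − E + (12 + x) = 2.
Multiply by 6: 2·(2E) − 3·(2E) + 6·(12 + x) = 12, i.e. 72 + 6x − (120 + 3x) = 12.
Collecting terms: 3x − 48 = 12, so 3x = 60, so x = 20.
Then 2E = 120 + 3·20 = 180, so E = 90, V = 2E/3 = 60, F = 12 + 20 = 32.

60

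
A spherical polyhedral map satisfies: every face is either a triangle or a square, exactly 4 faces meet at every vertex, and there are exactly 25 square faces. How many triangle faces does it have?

Let x be the number of triangles; then F = 25 + x.
Edge–face incidences: 2E = 4·25 + 3·x = 100 + 3x.
Every vertex has degree 4, so 4V = 2E.
Euler: V − E + F = 2 ⇒ (2E)/4 − E + (25 + x) = 2.
Multiply by 8: 2·(2E) − 4·(2E) + 8·(25 + x) = 16, i.e. 200 + 8x − 2·(100 + 3x) = 16.
Collecting terms: 2x = 16, so x = 8.
Then 2E = 100 + 3·8 = 124, so E = 62, V = 2E/4 = 31, F = 25 + 8 = 33.

8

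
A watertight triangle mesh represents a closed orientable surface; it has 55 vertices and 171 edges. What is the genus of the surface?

2

Every face is a triangle and each edge borders two faces, so 3F = 2·171, giving F = 114.
χ = V − E + F = 55 − 171 + 114 = -2.
For a closed orientable surface χ = 2 − 2g, so g = (2 − (-2))/2 = 2.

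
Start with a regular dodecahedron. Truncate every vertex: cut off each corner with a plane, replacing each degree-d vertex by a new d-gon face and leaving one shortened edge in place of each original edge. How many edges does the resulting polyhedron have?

The base solid has V = 20, E = 30, F = 12.
Truncation replaces each original edge-end by a new vertex, so V′ = 2E = 60.
Each original edge survives, and each old vertex of degree d contributes d new edges; summing degrees gives Σd = 2E, so E′ = E + 2E = 3E = 90.
Each original face survives and each original vertex becomes one new face: F′ = F + V = 32.

90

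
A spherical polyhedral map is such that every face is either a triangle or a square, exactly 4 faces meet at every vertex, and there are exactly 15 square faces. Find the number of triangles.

Let x be the number of triangles; then F = 15 + x.
Edge–face incidences: 2E = 4·15 + 3·x = 60 + 3x.
Every vertex has degree 4, so 4V = 2E.
Euler: V − E + F = 2 ⇒ (2E)/4 − E + (15 + x) = 2.
Multiply by 8: 2·(2E) − 4·(2E) + 8·(15 + x) = 16, i.e. 120 + 8x − 2·(60 + 3x) = 16.
Collecting terms: 2x = 16, so x = 8.
Then 2E = 60 + 3·8 = 84, so E = 42, V = 2E/4 = 21, F = 15 + 8 = 23.

8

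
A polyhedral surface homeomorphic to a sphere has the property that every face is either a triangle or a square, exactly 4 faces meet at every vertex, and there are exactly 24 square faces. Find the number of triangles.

Let x be the number of triangles; then F = 24 + x.
Edge–face incidences: 2E = 4·24 + 3·x = 96 + 3x.
Every vertex has degree 4, so 4V = 2E.
Euler: V − E + F = 2 ⇒ (2E)/4 − E + (24 + x) = 2.
Multiply by 8: 2·(2E) − 4·(2E) + 8·(24 + x) = 16, i.e. 192 + 8x − 2·(96 + 3x) = 16.
Collecting terms: 2x = 16, so x = 8.
Then 2E = 96 + 3·8 = 120, so E = 60, V = 2E/4 = 30, F = 24 + 8 = 32.

8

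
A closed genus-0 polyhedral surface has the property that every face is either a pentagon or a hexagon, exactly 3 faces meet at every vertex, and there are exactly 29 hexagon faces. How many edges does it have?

Let x be the number of pentagons; then F = 29 + x.
Edge–face incidences: 2E = 6·29 + 5·x = 174 + 5x.
Every vertex has degree 3, so 3V = 2E.
Euler: V − E + F = 2 ⇒ (2E)/3 − E + (29 + x) = 2.
Multiply by 6: 2·(2E) − 3·(2E) + 6·(29 + x) = 12, i.e. 174 + 6x − (174 + 5x) = 12.
Collecting terms: x = 12.
Then 2E = 174 + 5·12 = 234, so E = 117, V = 2E/3 = 78, F = 29 + 12 = 41.

117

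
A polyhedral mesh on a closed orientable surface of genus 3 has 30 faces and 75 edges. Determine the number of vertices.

41

For a closed orientable surface of genus 3, χ = 2 − 2·3 = -4.
V = -4 + E − F = -4 + 75 − 30 = 41.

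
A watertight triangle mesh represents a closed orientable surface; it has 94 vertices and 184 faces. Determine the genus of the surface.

Every face is a triangle, so 2E = 3·184 = 552, giving E = 276.
χ = V − E + F = 94 − 276 + 184 = 2.
For a closed orientable surface χ = 2 − 2g, so g = (2 − (2))/2 = 0.

0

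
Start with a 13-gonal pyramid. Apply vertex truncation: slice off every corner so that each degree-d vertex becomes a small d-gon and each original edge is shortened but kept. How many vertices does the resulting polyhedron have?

The base solid has V = 14, E = 26, F = 14.
Truncation replaces each original edge-end by a new vertex, so V′ = 2E = 52.
Each original edge survives, and each old vertex of degree d contributes d new edges; summing degrees gives Σd = 2E, so E′ = E + 2E = 3E = 78.
Each original face survives and each original vertex becomes one new face: F′ = F + V = 28.

52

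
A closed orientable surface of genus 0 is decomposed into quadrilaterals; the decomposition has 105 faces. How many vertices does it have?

χ = 2 − 2·0 = 2, and every face is a square so 4F = 2E.
E = 4·105/2 = 210. Then V = 2 + E − F = 2 + 210 − 105 = 107.

107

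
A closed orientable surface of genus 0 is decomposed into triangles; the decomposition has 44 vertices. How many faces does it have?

χ = 2 − 2·0 = 2, and every face is a triangle so 3F = 2E.
V − E + F = 2 with E = 3F/2 gives 44 − (3/2 − 1)·F = 2, so F = 84 and E = 126.

84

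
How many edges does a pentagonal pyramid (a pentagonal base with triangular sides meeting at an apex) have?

A pyramid on an n-gon base has one n-gon and n triangles: V = 5 + 1 = 6, E = 2·5 = 10, F = 5 + 1 = 6.

10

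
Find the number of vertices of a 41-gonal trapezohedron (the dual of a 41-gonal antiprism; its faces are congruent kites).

84

The n-trapezohedron (dual of the n-antiprism) has V = 2·41 + 2 = 84, E = 4·41 = 164, F = 2·41 = 82.
Check: V − E + F = 84 − 164 + 82 = 2.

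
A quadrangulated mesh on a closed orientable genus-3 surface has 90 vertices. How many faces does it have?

94

χ = 2 − 2·3 = -4, and every face is a square so 4F = 2E.
V − E + F = -4 with E = 4F/2 gives 90 − (4/2 − 1)·F = -4, so F = 94 and E = 188.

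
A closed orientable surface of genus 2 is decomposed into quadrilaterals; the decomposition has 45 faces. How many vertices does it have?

χ = 2 − 2·2 = -2, and every face is a square so 4F = 2E.
E = 4·45/2 = 90. Then V = -2 + E − F = -2 + 90 − 45 = 43.

43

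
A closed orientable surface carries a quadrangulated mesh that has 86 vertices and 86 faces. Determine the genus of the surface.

Every face is a square, so 2E = 4·86 = 344, giving E = 172.
χ = V − E + F = 86 − 172 + 86 = 0.
For a closed orientable surface χ = 2 − 2g, so g = (2 − (0))/2 = 1.

1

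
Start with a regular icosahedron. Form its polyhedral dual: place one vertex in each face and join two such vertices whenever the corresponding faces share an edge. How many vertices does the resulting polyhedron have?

The base solid has V = 12, E = 30, F = 20.
The dual swaps V and F and preserves E: V′ = F = 20, E′ = E = 30, F′ = V = 12.

20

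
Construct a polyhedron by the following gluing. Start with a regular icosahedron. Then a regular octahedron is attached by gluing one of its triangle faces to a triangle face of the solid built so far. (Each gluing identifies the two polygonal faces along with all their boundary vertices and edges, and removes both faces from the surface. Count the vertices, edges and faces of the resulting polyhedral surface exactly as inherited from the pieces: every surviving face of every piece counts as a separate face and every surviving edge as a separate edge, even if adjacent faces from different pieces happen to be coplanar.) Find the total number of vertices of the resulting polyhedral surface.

A regular icosahedron: V=12, E=30, F=20.
Attach a regular octahedron (V=6, E=12, F=8) along a 3-gon: merge 3 vertices and 3 edges, delete both glued faces → V=15, E=39, F=26.
Check: V − E + F = 15 − 39 + 26 = 2.

15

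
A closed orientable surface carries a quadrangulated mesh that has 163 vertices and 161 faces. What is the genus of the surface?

0

Every face is a square, so 2E = 4·161 = 644, giving E = 322.
χ = V − E + F = 163 − 322 + 161 = 2.
For a closed orientable surface χ = 2 − 2g, so g = (2 − (2))/2 = 0.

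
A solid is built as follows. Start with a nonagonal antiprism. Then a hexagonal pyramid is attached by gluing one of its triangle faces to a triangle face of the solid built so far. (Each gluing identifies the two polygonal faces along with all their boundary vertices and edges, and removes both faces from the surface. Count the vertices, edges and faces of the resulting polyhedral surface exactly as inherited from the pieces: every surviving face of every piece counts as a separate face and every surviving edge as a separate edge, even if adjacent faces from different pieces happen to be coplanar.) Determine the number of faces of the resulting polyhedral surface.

A nonagonal antiprism: V=18, E=36, F=20.
Attach a hexagonal pyramid (V=7, E=12, F=7) along a 3-gon: merge 3 vertices and 3 edges, delete both glued faces → V=22, E=45, F=25.
Check: V − E + F = 22 − 45 + 25 = 2.

25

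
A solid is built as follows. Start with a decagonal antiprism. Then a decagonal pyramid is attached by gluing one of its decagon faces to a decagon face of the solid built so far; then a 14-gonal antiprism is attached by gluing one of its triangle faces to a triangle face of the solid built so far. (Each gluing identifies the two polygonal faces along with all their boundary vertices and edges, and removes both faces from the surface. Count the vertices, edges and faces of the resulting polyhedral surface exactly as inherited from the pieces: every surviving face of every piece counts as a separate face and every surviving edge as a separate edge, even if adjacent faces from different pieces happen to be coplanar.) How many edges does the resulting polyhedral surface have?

A decagonal antiprism: V=20, E=40, F=22.
Attach a decagonal pyramid (V=11, E=20, F=11) along a 10-gon: merge 10 vertices and 10 edges, delete both glued faces → V=21, E=50, F=31.
Attach a 14-gonal antiprism (V=28, E=56, F=30) along a 3-gon: merge 3 vertices and 3 edges, delete both glued faces → V=46, E=103, F=59.
Check: V − E + F = 46 − 103 + 59 = 2.

103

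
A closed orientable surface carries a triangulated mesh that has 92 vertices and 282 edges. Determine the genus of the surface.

2

Every face is a triangle and each edge borders two faces, so 3F = 2·282, giving F = 188.
χ = V − E + F = 92 − 282 + 188 = -2.
For a closed orientable surface χ = 2 − 2g, so g = (2 − (-2))/2 = 2.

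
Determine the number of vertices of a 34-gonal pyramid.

35

A pyramid on an n-gon base has one n-gon and n triangles: V = 34 + 1 = 35, E = 2·34 = 68, F = 34 + 1 = 35.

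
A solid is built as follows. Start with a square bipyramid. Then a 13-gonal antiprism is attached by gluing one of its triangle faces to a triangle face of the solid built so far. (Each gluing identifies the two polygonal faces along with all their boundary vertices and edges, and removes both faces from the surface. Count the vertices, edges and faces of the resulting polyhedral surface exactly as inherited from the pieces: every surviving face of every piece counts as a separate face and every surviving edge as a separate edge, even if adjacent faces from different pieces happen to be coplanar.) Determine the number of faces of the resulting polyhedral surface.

A square bipyramid: V=6, E=12, F=8.
Attach a 13-gonal antiprism (V=26, E=52, F=28) along a 3-gon: merge 3 vertices and 3 edges, delete both glued faces → V=29, E=61, F=34.
Check: V − E + F = 29 − 61 + 34 = 2.

34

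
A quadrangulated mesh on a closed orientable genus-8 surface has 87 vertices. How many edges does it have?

χ = 2 − 2·8 = -14, and every face is a square so 4F = 2E.
V − E + F = -14 with E = 4F/2 gives 87 − (4/2 − 1)·F = -14, so F = 101 and E = 202.

202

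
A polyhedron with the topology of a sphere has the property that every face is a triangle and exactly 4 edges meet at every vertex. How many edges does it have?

12

Each face has 3 edges and each edge borders two faces, so 2E = 3F.
Each vertex has degree 4, so 4V = 2E and hence V = 3F/4.
Euler: V − E + F = 2 ⇒ (3F/4) − (3F/2) + F = 2.
Multiply by 8: (6 − 12 + 8)F = 16, i.e. 2F = 16.
So F = 8, E = 3·8/2 = 12, V = 3·8/4 = 6.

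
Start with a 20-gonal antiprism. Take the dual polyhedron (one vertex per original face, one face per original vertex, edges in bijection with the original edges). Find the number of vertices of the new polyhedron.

42

The base solid has V = 40, E = 80, F = 42.
The dual swaps V and F and preserves E: V′ = F = 42, E′ = E = 80, F′ = V = 40.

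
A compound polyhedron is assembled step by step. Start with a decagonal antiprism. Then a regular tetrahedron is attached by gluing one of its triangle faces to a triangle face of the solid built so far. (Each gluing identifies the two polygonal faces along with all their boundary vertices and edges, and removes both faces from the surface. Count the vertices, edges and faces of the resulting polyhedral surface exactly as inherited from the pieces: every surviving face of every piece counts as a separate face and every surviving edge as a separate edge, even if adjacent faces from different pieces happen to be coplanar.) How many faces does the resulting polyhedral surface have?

A decagonal antiprism: V=20, E=40, F=22.
Attach a regular tetrahedron (V=4, E=6, F=4) along a 3-gon: merge 3 vertices and 3 edges, delete both glued faces → V=21, E=43, F=24.
Check: V − E + F = 21 − 43 + 24 = 2.

24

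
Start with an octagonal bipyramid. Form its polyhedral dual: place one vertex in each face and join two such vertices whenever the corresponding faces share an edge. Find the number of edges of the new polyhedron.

24

The base solid has V = 10, E = 24, F = 16.
The dual swaps V and F and preserves E: V′ = F = 16, E′ = E = 24, F′ = V = 10.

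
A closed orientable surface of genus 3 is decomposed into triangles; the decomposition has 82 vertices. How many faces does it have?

172

χ = 2 − 2·3 = -4, and every face is a triangle so 3F = 2E.
V − E + F = -4 with E = 3F/2 gives 82 − (3/2 − 1)·F = -4, so F = 172 and E = 258.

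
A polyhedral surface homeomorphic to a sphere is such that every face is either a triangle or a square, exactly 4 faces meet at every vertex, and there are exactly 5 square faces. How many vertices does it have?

11

Let x be the number of triangles; then F = 5 + x.
Edge–face incidences: 2E = 4·5 + 3·x = 20 + 3x.
Every vertex has degree 4, so 4V = 2E.
Euler: V − E + F = 2 ⇒ (2E)/4 − E + (5 + x) = 2.
Multiply by 8: 2·(2E) − 4·(2E) + 8·(5 + x) = 16, i.e. 40 + 8x − 2·(20 + 3x) = 16.
Collecting terms: 2x = 16, so x = 8.
Then 2E = 20 + 3·8 = 44, so E = 22, V = 2E/4 = 11, F = 5 + 8 = 13.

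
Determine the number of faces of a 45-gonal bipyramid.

A bipyramid over an n-gon has 2n triangular faces and n + 2 vertices: V = 45 + 2 = 47, E = 3·45 = 135, F = 2·45 = 90.

90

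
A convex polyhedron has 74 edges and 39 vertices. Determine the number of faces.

37

Here V − E + F = 2.
F = 2 − V + E = 2 − 39 + 74 = 37.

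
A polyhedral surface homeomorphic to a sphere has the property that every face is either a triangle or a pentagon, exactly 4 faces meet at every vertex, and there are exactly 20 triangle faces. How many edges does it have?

60

Let x be the number of pentagons; then F = 20 + x.
Edge–face incidences: 2E = 3·20 + 5·x = 60 + 5x.
Every vertex has degree 4, so 4V = 2E.
Euler: V − E + F = 2 ⇒ (2E)/4 − E + (20 + x) = 2.
Multiply by 8: 2·(2E) − 4·(2E) + 8·(20 + x) = 16, i.e. 160 + 8x − 2·(60 + 5x) = 16.
Collecting terms: −2x + 40 = 16, so −2x = −24, so x = 12.
Then 2E = 60 + 5·12 = 120, so E = 60, V = 2E/4 = 30, F = 20 + 12 = 32.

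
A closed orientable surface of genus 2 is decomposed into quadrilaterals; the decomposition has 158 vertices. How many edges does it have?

χ = 2 − 2·2 = -2, and every face is a square so 4F = 2E.
V − E + F = -2 with E = 4F/2 gives 158 − (4/2 − 1)·F = -2, so F = 160 and E = 320.

320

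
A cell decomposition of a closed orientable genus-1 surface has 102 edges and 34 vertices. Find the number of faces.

68

For a closed orientable surface of genus 1, χ = 2 − 2·1 = 0.
F = 0 − V + E = 0 − 34 + 102 = 68.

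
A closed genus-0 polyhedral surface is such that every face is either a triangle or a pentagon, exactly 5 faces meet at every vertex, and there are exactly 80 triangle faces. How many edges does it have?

150

Let x be the number of pentagons; then F = 80 + x.
Edge–face incidences: 2E = 3·80 + 5·x = 240 + 5x.
Every vertex has degree 5, so 5V = 2E.
Euler: V − E + F = 2 ⇒ (2E)/5 − E + (80 + x) = 2.
Multiply by 10: 2·(2E) − 5·(2E) + 10·(80 + x) = 20, i.e. 800 + 10x − 3·(240 + 5x) = 20.
Collecting terms: −5x + 80 = 20, so −5x = −60, so x = 12.
Then 2E = 240 + 5·12 = 300, so E = 150, V = 2E/5 = 60, F = 80 + 12 = 92.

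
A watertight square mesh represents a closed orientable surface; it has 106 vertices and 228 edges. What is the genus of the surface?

5

Every face is a square and each edge borders two faces, so 4F = 2·228, giving F = 114.
χ = V − E + F = 106 − 228 + 114 = -8.
For a closed orientable surface χ = 2 − 2g, so g = (2 − (-8))/2 = 5.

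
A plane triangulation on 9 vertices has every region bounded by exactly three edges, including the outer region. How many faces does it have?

14

In a plane triangulation 3F = 2E and V − E + F = 2, so F = 2V − 4 = 2·9 − 4 = 14.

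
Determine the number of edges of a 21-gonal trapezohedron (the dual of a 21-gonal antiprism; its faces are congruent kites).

The n-trapezohedron (dual of the n-antiprism) has V = 2·21 + 2 = 44, E = 4·21 = 84, F = 2·21 = 42.

84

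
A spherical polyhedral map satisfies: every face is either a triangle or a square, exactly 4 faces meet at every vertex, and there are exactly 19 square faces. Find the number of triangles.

8

Let x be the number of triangles; then F = 19 + x.
Edge–face incidences: 2E = 4·19 + 3·x = 76 + 3x.
Every vertex has degree 4, so 4V = 2E.
Euler: V − E + F = 2 ⇒ (2E)/4 − E + (19 + x) = 2.
Multiply by 8: 2·(2E) − 4·(2E) + 8·(19 + x) = 16, i.e. 152 + 8x − 2·(76 + 3x) = 16.
Collecting terms: 2x = 16, so x = 8.
Then 2E = 76 + 3·8 = 100, so E = 50, V = 2E/4 = 25, F = 19 + 8 = 27.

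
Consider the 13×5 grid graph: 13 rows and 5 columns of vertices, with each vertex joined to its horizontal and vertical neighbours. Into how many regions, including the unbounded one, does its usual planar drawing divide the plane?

49

The grid has V = 13·5 = 65 vertices and E = 13·4 + 5·12 = 112 edges.
F = 2 − V + E = 2 − 65 + 112 = 49.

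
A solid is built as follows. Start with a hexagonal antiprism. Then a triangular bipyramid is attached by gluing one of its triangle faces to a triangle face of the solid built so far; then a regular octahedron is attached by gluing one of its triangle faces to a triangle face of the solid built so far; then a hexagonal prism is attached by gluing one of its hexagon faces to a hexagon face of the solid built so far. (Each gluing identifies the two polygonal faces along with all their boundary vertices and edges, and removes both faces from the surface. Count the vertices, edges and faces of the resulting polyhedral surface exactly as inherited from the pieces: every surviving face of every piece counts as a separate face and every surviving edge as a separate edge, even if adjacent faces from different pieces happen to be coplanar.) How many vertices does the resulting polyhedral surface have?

23

A hexagonal antiprism: V=12, E=24, F=14.
Attach a triangular bipyramid (V=5, E=9, F=6) along a 3-gon: merge 3 vertices and 3 edges, delete both glued faces → V=14, E=30, F=18.
Attach a regular octahedron (V=6, E=12, F=8) along a 3-gon: merge 3 vertices and 3 edges, delete both glued faces → V=17, E=39, F=24.
Attach a hexagonal prism (V=12, E=18, F=8) along a 6-gon: merge 6 vertices and 6 edges, delete both glued faces → V=23, E=51, F=30.
Check: V − E + F = 23 − 51 + 30 = 2.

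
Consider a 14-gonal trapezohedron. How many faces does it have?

The n-trapezohedron (dual of the n-antiprism) has V = 2·14 + 2 = 30, E = 4·14 = 56, F = 2·14 = 28.

28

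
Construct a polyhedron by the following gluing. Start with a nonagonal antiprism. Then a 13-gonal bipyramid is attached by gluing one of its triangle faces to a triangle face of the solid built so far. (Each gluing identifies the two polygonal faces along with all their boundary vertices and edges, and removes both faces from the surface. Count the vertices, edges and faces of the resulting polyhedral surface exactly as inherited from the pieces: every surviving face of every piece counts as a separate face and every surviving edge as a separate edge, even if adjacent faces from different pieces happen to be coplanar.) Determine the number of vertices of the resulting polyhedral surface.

30

A nonagonal antiprism: V=18, E=36, F=20.
Attach a 13-gonal bipyramid (V=15, E=39, F=26) along a 3-gon: merge 3 vertices and 3 edges, delete both glued faces → V=30, E=72, F=44.
Check: V − E + F = 30 − 72 + 44 = 2.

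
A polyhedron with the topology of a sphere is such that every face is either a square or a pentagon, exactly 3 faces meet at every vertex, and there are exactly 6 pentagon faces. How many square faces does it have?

Let x be the number of squares; then F = 6 + x.
Edge–face incidences: 2E = 5·6 + 4·x = 30 + 4x.
Every vertex has degree 3, so 3V = 2E.
Euler: V − E + F = 2 ⇒ (2E)/3 − E + (6 + x) = 2.
Multiply by 6: 2·(2E) − 3·(2E) + 6·(6 + x) = 12, i.e. 36 + 6x − (30 + 4x) = 12.
Collecting terms: 2x + 6 = 12, so 2x = 6, so x = 3.
Then 2E = 30 + 4·3 = 42, so E = 21, V = 2E/3 = 14, F = 6 + 3 = 9.

3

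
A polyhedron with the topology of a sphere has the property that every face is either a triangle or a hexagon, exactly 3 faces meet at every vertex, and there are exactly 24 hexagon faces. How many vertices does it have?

Let x be the number of triangles; then F = 24 + x.
Edge–face incidences: 2E = 6·24 + 3·x = 144 + 3x.
Every vertex has degree 3, so 3V = 2E.
Euler: V − E + F = 2 ⇒ (2E)/3 − E + (24 + x) = 2.
Multiply by 6: 2·(2E) − 3·(2E) + 6·(24 + x) = 12, i.e. 144 + 6x − (144 + 3x) = 12.
Collecting terms: 3x = 12, so x = 4.
Then 2E = 144 + 3·4 = 156, so E = 78, V = 2E/3 = 52, F = 24 + 4 = 28.

52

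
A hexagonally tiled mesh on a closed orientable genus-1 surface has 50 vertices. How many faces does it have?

25

χ = 2 − 2·1 = 0, and every face is a hexagon so 6F = 2E.
V − E + F = 0 with E = 6F/2 gives 50 − (6/2 − 1)·F = 0, so F = 25 and E = 75.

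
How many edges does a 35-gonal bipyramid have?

A bipyramid over an n-gon has 2n triangular faces and n + 2 vertices: V = 35 + 2 = 37, E = 3·35 = 105, F = 2·35 = 70.

105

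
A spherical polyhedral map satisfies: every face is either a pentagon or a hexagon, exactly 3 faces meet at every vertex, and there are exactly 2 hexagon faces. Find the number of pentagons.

Let x be the number of pentagons; then F = 2 + x.
Edge–face incidences: 2E = 6·2 + 5·x = 12 + 5x.
Every vertex has degree 3, so 3V = 2E.
Euler: V − E + F = 2 ⇒ (2E)/3 − E + (2 + x) = 2.
Multiply by 6: 2·(2E) − 3·(2E) + 6·(2 + x) = 12, i.e. 12 + 6x − (12 + 5x) = 12.
Collecting terms: x = 12.
Then 2E = 12 + 5·12 = 72, so E = 36, V = 2E/3 = 24, F = 2 + 12 = 14.

12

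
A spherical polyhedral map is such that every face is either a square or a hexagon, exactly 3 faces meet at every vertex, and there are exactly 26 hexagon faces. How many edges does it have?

90

Let x be the number of squares; then F = 26 + x.
Edge–face incidences: 2E = 6·26 + 4·x = 156 + 4x.
Every vertex has degree 3, so 3V = 2E.
Euler: V − E + F = 2 ⇒ (2E)/3 − E + (26 + x) = 2.
Multiply by 6: 2·(2E) − 3·(2E) + 6·(26 + x) = 12, i.e. 156 + 6x − (156 + 4x) = 12.
Collecting terms: 2x = 12, so x = 6.
Then 2E = 156 + 4·6 = 180, so E = 90, V = 2E/3 = 60, F = 26 + 6 = 32.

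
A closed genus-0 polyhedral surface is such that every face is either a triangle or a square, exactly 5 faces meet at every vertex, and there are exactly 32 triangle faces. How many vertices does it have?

24

Let x be the number of squares; then F = 32 + x.
Edge–face incidences: 2E = 3·32 + 4·x = 96 + 4x.
Every vertex has degree 5, so 5V = 2E.
Euler: V − E + F = 2 ⇒ (2E)/5 − E + (32 + x) = 2.
Multiply by 10: 2·(2E) − 5·(2E) + 10·(32 + x) = 20, i.e. 320 + 10x − 3·(96 + 4x) = 20.
Collecting terms: −2x + 32 = 20, so −2x = −12, so x = 6.
Then 2E = 96 + 4·6 = 120, so E = 60, V = 2E/5 = 24, F = 32 + 6 = 38.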